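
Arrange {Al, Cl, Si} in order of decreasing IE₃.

IE_3 is the cost of taking one more electron from the +2 cation: Al²⁺ still has 1 valence electron; Cl²⁺ still has 5 valence electrons; Si²⁺ still has 2 valence electrons.
All are still removing valence electrons, so compare the +2 ions as you would atoms: IE_3 generally rises across a period (higher Z_eff) and falls down a group (larger shell), subject to the usual subshell exceptions.
Valence configurations: Al²⁺ [Ne]3s¹, Cl²⁺ [Ne]3s²3p³, Si²⁺ [Ne]3s².
Approximate IE_3 values (kJ/mol): Al 2745, Cl 3822, Si 3232.
Putting it together, IE_3: Al < Si < Cl.

Cl > Si > Al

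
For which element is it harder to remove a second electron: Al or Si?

Consider each +1 ion: Al⁺ still has 2 valence electrons; Si⁺ still has 3 valence electrons.
All are still removing valence electrons, so compare the +1 ions as you would atoms: IE_2 generally rises across a period (higher Z_eff) and falls down a group (larger shell), subject to the usual subshell exceptions.
Valence configurations: Al⁺ [Ne]3s², Si⁺ [Ne]3s²3p¹.
Si⁺ loses a lone 3p electron whereas Al⁺ must break into a filled 3s² pair, so IE_2(Al) > IE_2(Si) even though Si has the higher nuclear charge.
Approximate IE_2 values (kJ/mol): Al 1817, Si 1577.
So the second ionization energies run Si < Al.

Al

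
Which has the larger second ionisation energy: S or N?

N

Consider each +1 ion: S⁺ still has 5 valence electrons; N⁺ still has 4 valence electrons.
All are still removing valence electrons, so compare the +1 ions as you would atoms: IE_2 generally rises across a period (higher Z_eff) and falls down a group (larger shell), subject to the usual subshell exceptions.
Valence configurations: S⁺ [Ne]3s²3p³, N⁺ [He]2s²2p².
The numbers (kJ/mol): S 2252, N 2856.
So the second ionization energies run S < N.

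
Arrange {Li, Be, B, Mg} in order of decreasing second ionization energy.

Li, B, Be, Mg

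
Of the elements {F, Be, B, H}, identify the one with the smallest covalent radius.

H

H is in period 1, group 1; Be is in period 2, group 2; B is in period 2, group 13; F is in period 2, group 17.
Across a period the added protons contract the valence shell; down a group each new principal shell makes the atom larger.
Neither a single period nor a single group — weigh both effects.
F > H: the two effects oppose for this pair; the down-group effect wins (64 vs 32 pm).
B > F: both are in period 2; the period trend gives B the larger value.
Be > B: both are in period 2; the period trend gives Be the larger value.
For reference (pm): H 32, Be 102, B 85, F 64.
The smallest covalent radius among these belongs to H.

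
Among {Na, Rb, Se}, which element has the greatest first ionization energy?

Na is in period 3, group 1; Se is in period 4, group 16; Rb is in period 5, group 1.
Removing the outermost electron gets harder across a period and easier down a group.
Here both period and group differ, so the two effects have to be weighed against each other.
Na > Rb: they share group 1; the group trend gives Na the larger value.
Se > Na: the two effects oppose for this pair; the across-period effect wins (941 vs 496 kJ/mol).
For reference (kJ/mol): Na 496, Se 941, Rb 403.
The greatest first ionization energy among these belongs to Se.

Se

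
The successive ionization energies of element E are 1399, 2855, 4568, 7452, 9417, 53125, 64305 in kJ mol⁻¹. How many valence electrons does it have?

Look for the largest jump between consecutive ionization energies: IE6/IE5 ≈ 5.6, far larger than any earlier ratio.
That jump marks the point where a core electron is being removed. So the atom has 5 valence electrons.

5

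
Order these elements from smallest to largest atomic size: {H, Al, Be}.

H < Be < Al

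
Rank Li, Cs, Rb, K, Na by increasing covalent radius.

Li, Na, K, Rb, Cs

Li is in period 2, group 1; Na is in period 3, group 1; K is in period 4, group 1; Rb is in period 5, group 1; Cs is in period 6, group 1.
Moving right in a period, electrons are added to the same shell under a stronger nuclear pull, so atoms get smaller; moving down, a new shell is opened and atoms get larger.
All are in group 1, so atomic radius increases down the group.
So from smallest to largest: Li < Na < K < Rb < Cs.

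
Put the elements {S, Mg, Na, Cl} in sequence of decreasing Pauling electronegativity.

Na is in period 3, group 1; Mg is in period 3, group 2; S is in period 3, group 16; Cl is in period 3, group 17.
EN rises left→right (higher Z_eff, smaller atoms) and falls top→bottom (larger, more shielded atoms).
All lie in period 3, so electronegativity increases left to right.
So from highest to lowest: Cl > S > Mg > Na.

Cl, S, Mg, Na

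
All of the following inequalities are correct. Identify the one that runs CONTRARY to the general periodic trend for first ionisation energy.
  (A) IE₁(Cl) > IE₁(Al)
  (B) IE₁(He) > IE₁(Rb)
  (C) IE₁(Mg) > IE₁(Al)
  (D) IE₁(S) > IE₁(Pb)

The general trend: first ionisation energy increases across a period and decreases down a group.
(A) Cl (period 3, group 17) vs Al (period 3, group 13): the stated order agrees with the simple trend.
(B) He (period 1, group 18) vs Rb (period 5, group 1): the stated order agrees with the simple trend.
(C) Mg (period 3, group 2) vs Al (period 3, group 13): the stated order contradicts the simple trend.
(D) S (period 3, group 16) vs Pb (period 6, group 14): the stated order agrees with the simple trend.
The exception is (C): Al's single 3p electron is easier to remove than one from Mg's filled 3s².

(C)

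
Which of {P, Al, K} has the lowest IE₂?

Al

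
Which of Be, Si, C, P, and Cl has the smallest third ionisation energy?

P

Consider each +2 ion: Be²⁺ is the bare [He] core; Si²⁺ still has 2 valence electrons; C²⁺ still has 2 valence electrons; P²⁺ still has 3 valence electrons; Cl²⁺ still has 5 valence electrons.
Breaking into a closed-shell core is much more expensive than removing a leftover valence electron — Be has the largest IE_3 here.
Valence configurations: Si²⁺ [Ne]3s², C²⁺ [He]2s², P²⁺ [Ne]3s²3p¹, Cl²⁺ [Ne]3s²3p³.
P²⁺ loses a lone 3p electron whereas Si²⁺ must break into a filled 3s² pair, so IE_3(Si) > IE_3(P) even though P has the higher nuclear charge.
The numbers (kJ/mol): Be 14849, Si 3232, C 4620, P 2914, Cl 3822.
Hence IE_3: P < Si < Cl < C < Be.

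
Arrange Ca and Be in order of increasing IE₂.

The second ionization energy removes an electron from the +1 ion. For each element: Ca⁺ still has 1 valence electron; Be⁺ still has 1 valence electron.
All are still removing valence electrons, so compare the +1 ions as you would atoms: IE_2 generally rises across a period (higher Z_eff) and falls down a group (larger shell), subject to the usual subshell exceptions.
Valence configurations: Ca⁺ [Ar]4s¹, Be⁺ [He]2s¹.
The numbers (kJ/mol): Ca 1145, Be 1757.
Hence IE_2: Ca < Be.

Ca, Be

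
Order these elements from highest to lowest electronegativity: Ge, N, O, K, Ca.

O > N > Ge > Ca > K

N is in period 2, group 15; O is in period 2, group 16; K is in period 4, group 1; Ca is in period 4, group 2; Ge is in period 4, group 14.
EN rises left→right (higher Z_eff, smaller atoms) and falls top→bottom (larger, more shielded atoms).
Neither a single period nor a single group — weigh both effects.
Ca > K: Ca lies to the right of K in period 4, so the across-period effect alone puts Ca higher.
Ge > Ca: both are in period 4; the period trend gives Ge the larger value.
N > Ge: relative to Ge, both the across-period and down-group shifts push N's electronegativity up.
O > N: both are in period 2; the period trend gives O the larger value.
Approximate values (Pauling): N 3.04, O 3.44, K 0.82, Ca 1.00, Ge 2.01.
So from highest to lowest: O > N > Ge > Ca > K.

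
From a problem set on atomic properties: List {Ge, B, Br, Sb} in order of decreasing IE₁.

Br > Sb > B > Ge

Across a period the outer electron is held more tightly (higher IE₁); down a group it sits in a higher shell, more shielded, and comes off more easily.
Here both period and group differ, so the two effects have to be weighed against each other.
B > Ge: the two effects oppose for this pair; the down-group effect wins (801 vs 762 kJ/mol).
Sb > B: period and group pull opposite ways; the across-period shift dominates (831 vs 801 kJ/mol).
Br > Sb: relative to Sb, both the across-period and down-group shifts push Br's first ionization energy up.
Tabulated first ionization energy (kJ/mol): B 801, Ge 762, Br 1140, Sb 831.
So from highest to lowest: Br > Sb > B > Ge.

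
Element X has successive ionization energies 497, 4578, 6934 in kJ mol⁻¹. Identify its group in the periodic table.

Look for the largest jump between consecutive ionization energies: IE2/IE1 ≈ 9.2, far larger than any earlier ratio.
That jump marks the point where a core electron is being removed. So the atom has 1 valence electron.
A main-group element with 1 valence electron is in group 1.

Group 1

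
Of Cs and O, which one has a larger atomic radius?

Cs

O is in period 2, group 16; Cs is in period 6, group 1.
Moving right in a period, electrons are added to the same shell under a stronger nuclear pull, so atoms get smaller; moving down, a new shell is opened and atoms get larger.
These span different periods and groups, so the two trends combine.
Cs > O: both effects reinforce here, so Cs is clearly the larger of the two.
Tabulated atomic radius (pm): O 63, Cs 232.
So Cs has the larger atomic radius (Cs > O).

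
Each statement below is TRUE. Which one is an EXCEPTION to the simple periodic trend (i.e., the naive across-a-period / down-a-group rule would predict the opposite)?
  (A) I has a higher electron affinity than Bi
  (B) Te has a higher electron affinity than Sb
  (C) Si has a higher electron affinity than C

(C)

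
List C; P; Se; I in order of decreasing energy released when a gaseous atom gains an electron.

Atoms with high Z_eff and room in the valence shell (especially the halogens) have the most exothermic electron affinities.
A diagonal step moves right (one effect) and down (the opposite effect) at once.
C > P: period and group pull opposite ways; the down-group shift dominates (122 vs 72 kJ/mol).
Se > C: the two effects oppose for this pair; the across-period effect wins (195 vs 122 kJ/mol).
I > Se: period and group pull opposite ways; the across-period shift dominates (295 vs 195 kJ/mol).
Approximate values (kJ/mol): C 122, P 72, Se 195, I 295.
So from highest to lowest: I > Se > C > P.

I > Se > C > P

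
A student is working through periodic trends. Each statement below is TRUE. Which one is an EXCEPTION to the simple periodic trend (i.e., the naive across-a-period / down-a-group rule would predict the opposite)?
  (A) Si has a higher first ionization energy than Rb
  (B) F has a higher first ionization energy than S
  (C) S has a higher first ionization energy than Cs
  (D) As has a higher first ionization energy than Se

(D)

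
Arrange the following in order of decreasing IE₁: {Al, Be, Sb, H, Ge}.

H > Be > Sb > Ge > Al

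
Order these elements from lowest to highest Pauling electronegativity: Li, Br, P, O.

Li, P, Br, O

Smaller atoms with higher effective nuclear charge are more electronegative.
These span different periods and groups, so the two trends combine.
P > Li: period and group pull opposite ways; the across-period shift dominates (2.19 vs 0.98).
Br > P: period and group pull opposite ways; the across-period shift dominates (2.96 vs 2.19).
O > Br: the two effects oppose for this pair; the down-group effect wins (3.44 vs 2.96).
Tabulated electronegativity (Pauling): Li 0.98, O 3.44, P 2.19, Br 2.96.
So from lowest to highest: Li < P < Br < O.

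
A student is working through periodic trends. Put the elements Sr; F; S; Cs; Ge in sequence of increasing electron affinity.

Sr < Cs < Ge < S < F

F is in period 2, group 17; S is in period 3, group 16; Ge is in period 4, group 14; Sr is in period 5, group 2; Cs is in period 6, group 1.
Atoms with high Z_eff and room in the valence shell (especially the halogens) have the most exothermic electron affinities.
These span different periods and groups, so the two trends combine.
Cs > Sr: this pair runs against the simple trend — see the exception note.
Ge > Cs: relative to Cs, both the across-period and down-group shifts push Ge's electron affinity up.
S > Ge: relative to Ge, both the across-period and down-group shifts push S's electron affinity up.
F > S: both effects reinforce here, so F is clearly the higher of the two.
Note the exception: Cs has a higher electron affinity than Sr, contrary to the simple trend — adding an electron to Sr (ns²) has to open a new, higher-energy np subshell, which is unfavourable.
Tabulated electron affinity (kJ/mol): F 328, S 200, Ge 119, Sr 5, Cs 46.
So from lowest to highest: Sr < Cs < Ge < S < F.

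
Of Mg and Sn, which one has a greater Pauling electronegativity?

Mg is in period 3, group 2; Sn is in period 5, group 14.
Atoms toward the upper right of the periodic table pull bonding electrons most strongly.
Neither a single period nor a single group — weigh both effects.
Sn > Mg: period and group pull opposite ways; the across-period shift dominates (1.96 vs 1.31).
Tabulated electronegativity (Pauling): Mg 1.31, Sn 1.96.
So Sn has the greater Pauling electronegativity (Sn > Mg).

Sn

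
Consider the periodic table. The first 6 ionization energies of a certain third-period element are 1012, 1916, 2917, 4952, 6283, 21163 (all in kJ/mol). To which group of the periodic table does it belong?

Group 15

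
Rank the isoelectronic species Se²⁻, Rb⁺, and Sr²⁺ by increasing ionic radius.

Sr²⁺ < Rb⁺ < Se²⁻

All of these have 36 electrons, so size is governed by nuclear charge alone: the more protons, the stronger the pull on the same electron cloud, and the smaller the ion.
Nuclear charges: Sr²⁺ (Z=38), Rb⁺ (Z=37), Se²⁻ (Z=34).
Smallest to largest: Sr²⁺ < Rb⁺ < Se²⁻.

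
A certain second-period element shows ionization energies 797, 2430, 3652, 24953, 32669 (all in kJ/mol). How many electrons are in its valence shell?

Look for the largest jump between consecutive ionization energies: IE4/IE3 ≈ 6.8, far larger than any earlier ratio.
That jump marks the point where a core electron is being removed. So the atom has 3 valence electrons.

3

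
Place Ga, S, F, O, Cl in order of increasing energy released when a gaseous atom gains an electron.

O is in period 2, group 16; F is in period 2, group 17; S is in period 3, group 16; Cl is in period 3, group 17; Ga is in period 4, group 13.
Electron affinity generally becomes more exothermic across a period toward the halogens and less exothermic down a group.
These span different periods and groups, so the two trends combine.
O > Ga: both effects reinforce here, so O is clearly the higher of the two.
S > O: this pair runs against the simple trend — see the exception note.
F > S: relative to S, both the across-period and down-group shifts push F's electron affinity up.
Cl > F: this pair runs against the simple trend — see the exception note.
Note the exception: S has a higher electron affinity than O, contrary to the simple trend — the compact 2p subshell of O repels the added electron more than S's larger 3p does.
Note the exception: Cl has a higher electron affinity than F, contrary to the simple trend — F's small 2p subshell makes the incoming electron feel strong e⁻–e⁻ repulsion, so Cl actually releases more energy on gaining an electron.
For reference (kJ/mol): O 141, F 328, S 200, Cl 349, Ga 29.
So from lowest to highest: Ga < O < S < F < Cl.

Ga < O < S < F < Cl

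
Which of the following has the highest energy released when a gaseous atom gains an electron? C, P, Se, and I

C is in period 2, group 14; P is in period 3, group 15; Se is in period 4, group 16; I is in period 5, group 17.
Atoms with high Z_eff and room in the valence shell (especially the halogens) have the most exothermic electron affinities.
A diagonal step moves right (one effect) and down (the opposite effect) at once.
C > P: the two effects oppose for this pair; the down-group effect wins (122 vs 72 kJ/mol).
Se > C: period and group pull opposite ways; the across-period shift dominates (195 vs 122 kJ/mol).
I > Se: period and group pull opposite ways; the across-period shift dominates (295 vs 195 kJ/mol).
Tabulated electron affinity (kJ/mol): C 122, P 72, Se 195, I 295.
The highest energy released when a gaseous atom gains an electron among these belongs to I.

I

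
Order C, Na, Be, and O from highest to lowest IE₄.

Be > Na > O > C

The fourth ionization energy removes an electron from the +3 ion. For each element: C³⁺ still has 1 valence electron; Na³⁺ is already 2 electrons into the core; Be³⁺ is already 1 electron into the core; O³⁺ still has 3 valence electrons.
Breaking into a closed-shell core is much more expensive than removing a leftover valence electron — Na and Be have the largest IE_4 here.
Valence configurations: C³⁺ [He]2s¹, O³⁺ [He]2s²2p¹.
The numbers (kJ/mol): C 6223, Na 9543, Be 21007, O 7469.
So the fourth ionization energies run C < O < Na < Be.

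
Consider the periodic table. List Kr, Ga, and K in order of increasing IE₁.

K is in period 4, group 1; Ga is in period 4, group 13; Kr is in period 4, group 18.
Removing the outermost electron gets harder across a period and easier down a group.
All lie in period 4, so first ionization energy increases left to right.
So from lowest to highest: K < Ga < Kr.

K < Ga < Kr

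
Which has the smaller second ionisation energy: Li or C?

C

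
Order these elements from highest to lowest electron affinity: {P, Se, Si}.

Se > Si > P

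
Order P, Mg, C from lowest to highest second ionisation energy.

The second ionization energy removes an electron from the +1 ion. For each element: P⁺ still has 4 valence electrons; Mg⁺ still has 1 valence electron; C⁺ still has 3 valence electrons.
All are still removing valence electrons, so compare the +1 ions as you would atoms: IE_2 generally rises across a period (higher Z_eff) and falls down a group (larger shell), subject to the usual subshell exceptions.
Valence configurations: P⁺ [Ne]3s²3p², Mg⁺ [Ne]3s¹, C⁺ [He]2s²2p¹.
The numbers (kJ/mol): P 1907, Mg 1451, C 2353.
Overall IE_2 order: Mg < P < C.

Mg, P, C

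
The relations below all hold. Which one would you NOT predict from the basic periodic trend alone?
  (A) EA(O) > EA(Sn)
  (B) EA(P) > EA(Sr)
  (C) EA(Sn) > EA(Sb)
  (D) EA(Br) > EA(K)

The general trend: electron affinity increases across a period and decreases down a group.
(A) O (period 2, group 16) vs Sn (period 5, group 14): the stated order agrees with the simple trend.
(B) P (period 3, group 15) vs Sr (period 5, group 2): the stated order agrees with the simple trend.
(C) Sn (period 5, group 14) vs Sb (period 5, group 15): the stated order contradicts the simple trend.
(D) Br (period 4, group 17) vs K (period 4, group 1): the stated order agrees with the simple trend.
The exception is (C): adding an electron to Sb's half-filled 5p³ is unfavourable, so Sn has the more exothermic EA.

(C)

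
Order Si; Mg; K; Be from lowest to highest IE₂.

Mg < Si < Be < K

Consider each +1 ion: Si⁺ still has 3 valence electrons; Mg⁺ still has 1 valence electron; K⁺ is the bare [Ar] core; Be⁺ still has 1 valence electron.
Breaking into a closed-shell core is much more expensive than removing a leftover valence electron — K has the largest IE_2 here.
Valence configurations: Si⁺ [Ne]3s²3p¹, Mg⁺ [Ne]3s¹, Be⁺ [He]2s¹.
Approximate IE_2 values (kJ/mol): Si 1577, Mg 1451, K 3052, Be 1757.
Hence IE_2: Mg < Si < Be < K.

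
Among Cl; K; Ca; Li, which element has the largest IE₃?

Li

The third ionization energy removes an electron from the +2 ion. For each element: Cl²⁺ still has 5 valence electrons; K²⁺ is already 1 electron into the core; Ca²⁺ is the bare [Ar] core; Li²⁺ is already 1 electron into the core.
Core electrons are held far more tightly than valence electrons, so K, Ca and Li top the IE_3 order.
Approximate IE_3 values (kJ/mol): Cl 3822, K 4420, Ca 4912, Li 11815.
Putting it together, IE_3: Cl < K < Ca < Li.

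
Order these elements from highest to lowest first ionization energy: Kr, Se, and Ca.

Ca is in period 4, group 2; Se is in period 4, group 16; Kr is in period 4, group 18.
Removing the outermost electron gets harder across a period and easier down a group.
All lie in period 4, so first ionization energy increases left to right.
So from highest to lowest: Kr > Se > Ca.

Kr > Se > Ca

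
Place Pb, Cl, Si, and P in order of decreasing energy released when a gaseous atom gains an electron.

Cl > Si > P > Pb

Si is in period 3, group 14; P is in period 3, group 15; Cl is in period 3, group 17; Pb is in period 6, group 14.
EA tends to increase across a period and decrease down a group, though the pattern is less regular than for IE or radius.
Neither a single period nor a single group — weigh both effects.
P > Pb: both effects reinforce here, so P is clearly the higher of the two.
Si > P: this pair runs against the simple trend — see the exception note.
Cl > Si: both are in period 3; the period trend gives Cl the larger value.
Note the exception: Si has a higher electron affinity than P, contrary to the simple trend — adding an electron to P's half-filled 3p³ is unfavourable, so Si (3p²) has the more exothermic EA.
For reference (kJ/mol): Si 134, P 72, Cl 349, Pb 35.
So from highest to lowest: Cl > Si > P > Pb.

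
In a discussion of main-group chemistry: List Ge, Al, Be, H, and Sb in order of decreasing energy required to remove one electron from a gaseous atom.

H > Be > Sb > Ge > Al

Across a period the outer electron is held more tightly (higher IE₁); down a group it sits in a higher shell, more shielded, and comes off more easily.
These sit on a diagonal, where the across-period and down-group effects partly cancel.
Ge > Al: the two effects oppose for this pair; the across-period effect wins (762 vs 578 kJ/mol).
Sb > Ge: period and group pull opposite ways; the across-period shift dominates (831 vs 762 kJ/mol).
Be > Sb: period and group pull opposite ways; the down-group shift dominates (900 vs 831 kJ/mol).
H > Be: period and group pull opposite ways; the down-group shift dominates (1312 vs 900 kJ/mol).
Approximate values (kJ/mol): H 1312, Be 900, Al 578, Ge 762, Sb 831.
So from highest to lowest: H > Be > Sb > Ge > Al.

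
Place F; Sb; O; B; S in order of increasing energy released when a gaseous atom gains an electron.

B is in period 2, group 13; O is in period 2, group 16; F is in period 2, group 17; S is in period 3, group 16; Sb is in period 5, group 15.
Adding an electron releases more energy for atoms nearer the top right (short of the noble gases).
These span different periods and groups, so the two trends combine.
Sb > B: period and group pull opposite ways; the across-period shift dominates (103 vs 27 kJ/mol).
O > Sb: relative to Sb, both the across-period and down-group shifts push O's electron affinity up.
S > O: this pair runs against the simple trend — see the exception note.
F > S: relative to S, both the across-period and down-group shifts push F's electron affinity up.
Note the exception: S has a higher electron affinity than O, contrary to the simple trend — the compact 2p subshell of O repels the added electron more than S's larger 3p does.
Approximate values (kJ/mol): B 27, O 141, F 328, S 200, Sb 103.
So from lowest to highest: B < Sb < O < S < F.

B, Sb, O, S, F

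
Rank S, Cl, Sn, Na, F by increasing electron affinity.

Na < Sn < S < F < Cl

F is in period 2, group 17; Na is in period 3, group 1; S is in period 3, group 16; Cl is in period 3, group 17; Sn is in period 5, group 14.
Adding an electron releases more energy for atoms nearer the top right (short of the noble gases).
Here both period and group differ, so the two effects have to be weighed against each other.
Sn > Na: the two effects oppose for this pair; the across-period effect wins (107 vs 53 kJ/mol).
S > Sn: relative to Sn, both the across-period and down-group shifts push S's electron affinity up.
F > S: relative to S, both the across-period and down-group shifts push F's electron affinity up.
Cl > F: this pair runs against the simple trend — see the exception note.
Note the exception: Cl has a higher electron affinity than F, contrary to the simple trend — F's small 2p subshell makes the incoming electron feel strong e⁻–e⁻ repulsion, so Cl actually releases more energy on gaining an electron.
Tabulated electron affinity (kJ/mol): F 328, Na 53, S 200, Cl 349, Sn 107.
So from lowest to highest: Na < Sn < S < F < Cl.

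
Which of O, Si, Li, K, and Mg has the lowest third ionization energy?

Consider each +2 ion: O²⁺ still has 4 valence electrons; Si²⁺ still has 2 valence electrons; Li²⁺ is already 1 electron into the core; K²⁺ is already 1 electron into the core; Mg²⁺ is the bare [Ne] core.
Usually core removal costs more than valence removal, but here the competition is close: a tightly held n=2 valence electron can cost more to remove than an n=3 core electron, so the actual values have to decide it.
Valence configurations: O²⁺ [He]2s²2p², Si²⁺ [Ne]3s².
Tabulated IE_3 (kJ/mol): O 5300, Si 3232, Li 11815, K 4420, Mg 7733.
Overall IE_3 order: Si < K < O < Mg < Li.

Si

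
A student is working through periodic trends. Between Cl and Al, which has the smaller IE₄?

Cl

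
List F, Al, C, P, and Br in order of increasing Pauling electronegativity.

Al < P < C < Br < F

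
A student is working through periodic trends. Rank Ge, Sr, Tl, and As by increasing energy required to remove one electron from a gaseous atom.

Ge is in period 4, group 14; As is in period 4, group 15; Sr is in period 5, group 2; Tl is in period 6, group 13.
Across a period the outer electron is held more tightly (higher IE₁); down a group it sits in a higher shell, more shielded, and comes off more easily.
Neither a single period nor a single group — weigh both effects.
Tl > Sr: period and group pull opposite ways; the across-period shift dominates (589 vs 550 kJ/mol).
Ge > Tl: both effects reinforce here, so Ge is clearly the higher of the two.
As > Ge: both are in period 4; the period trend gives As the larger value.
For reference (kJ/mol): Ge 762, As 947, Sr 550, Tl 589.
So from lowest to highest: Sr < Tl < Ge < As.

Sr < Tl < Ge < As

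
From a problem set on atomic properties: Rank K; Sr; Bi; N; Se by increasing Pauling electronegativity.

Electronegativity increases across a period and decreases down a group, tracking effective nuclear charge and atomic size.
These span different periods and groups, so the two trends combine.
Sr > K: the two effects oppose for this pair; the across-period effect wins (0.95 vs 0.82).
Bi > Sr: period and group pull opposite ways; the across-period shift dominates (2.02 vs 0.95).
Se > Bi: both effects reinforce here, so Se is clearly the higher of the two.
N > Se: the two effects oppose for this pair; the down-group effect wins (3.04 vs 2.55).
Tabulated electronegativity (Pauling): N 3.04, K 0.82, Se 2.55, Sr 0.95, Bi 2.02.
So from lowest to highest: K < Sr < Bi < Se < N.

K, Sr, Bi, Se, N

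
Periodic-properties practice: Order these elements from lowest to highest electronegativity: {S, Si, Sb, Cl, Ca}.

Ca, Si, Sb, S, Cl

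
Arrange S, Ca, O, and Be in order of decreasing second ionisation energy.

O, S, Be, Ca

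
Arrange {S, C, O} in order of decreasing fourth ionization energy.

O, C, S

The fourth ionization energy removes an electron from the +3 ion. For each element: S³⁺ still has 3 valence electrons; C³⁺ still has 1 valence electron; O³⁺ still has 3 valence electrons.
All are still removing valence electrons, so compare the +3 ions as you would atoms: IE_4 generally rises across a period (higher Z_eff) and falls down a group (larger shell), subject to the usual subshell exceptions.
Valence configurations: S³⁺ [Ne]3s²3p¹, C³⁺ [He]2s¹, O³⁺ [He]2s²2p¹.
Tabulated IE_4 (kJ/mol): S 4556, C 6223, O 7469.
Overall IE_4 order: S < C < O.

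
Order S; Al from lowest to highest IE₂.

Al < S

The second ionization energy removes an electron from the +1 ion. For each element: S⁺ still has 5 valence electrons; Al⁺ still has 2 valence electrons.
All are still removing valence electrons, so compare the +1 ions as you would atoms: IE_2 generally rises across a period (higher Z_eff) and falls down a group (larger shell), subject to the usual subshell exceptions.
Valence configurations: S⁺ [Ne]3s²3p³, Al⁺ [Ne]3s².
The numbers (kJ/mol): S 2252, Al 1817.
So the second ionization energies run Al < S.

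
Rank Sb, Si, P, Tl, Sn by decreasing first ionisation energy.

P > Sb > Si > Sn > Tl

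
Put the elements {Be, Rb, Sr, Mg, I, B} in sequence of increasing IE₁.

IE₁ increases left→right with effective nuclear charge and decreases top→bottom as the valence shell moves farther out.
Neither a single period nor a single group — weigh both effects.
Sr > Rb: Sr lies to the right of Rb in period 5, so the across-period effect alone puts Sr higher.
Mg > Sr: Mg sits above Sr in group 2, so the down-group effect alone puts Mg higher.
B > Mg: relative to Mg, both the across-period and down-group shifts push B's first ionization energy up.
Be > B: this pair runs against the simple trend — see the exception note.
I > Be: period and group pull opposite ways; the across-period shift dominates (1008 vs 900 kJ/mol).
Note the exception: Be has a higher first ionization energy than B, contrary to the simple trend — removing B's lone 2p electron is easier than breaking Be's filled 2s².
Approximate values (kJ/mol): Be 900, B 801, Mg 738, Rb 403, Sr 550, I 1008.
So from lowest to highest: Rb < Sr < Mg < B < Be < I.

Rb < Sr < Mg < B < Be < I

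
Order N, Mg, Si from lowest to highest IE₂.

IE_2 is the cost of taking one more electron from the +1 cation: N⁺ still has 4 valence electrons; Mg⁺ still has 1 valence electron; Si⁺ still has 3 valence electrons.
All are still removing valence electrons, so compare the +1 ions as you would atoms: IE_2 generally rises across a period (higher Z_eff) and falls down a group (larger shell), subject to the usual subshell exceptions.
Valence configurations: N⁺ [He]2s²2p², Mg⁺ [Ne]3s¹, Si⁺ [Ne]3s²3p¹.
Approximate IE_2 values (kJ/mol): N 2856, Mg 1451, Si 1577.
Overall IE_2 order: Mg < Si < N.

Mg, Si, N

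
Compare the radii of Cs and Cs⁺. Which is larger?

Forming Cs⁺ removes 1 electron from Cs. Fewer electrons for the same nuclear charge means less shielding and a higher Z_eff on the remaining electrons, and for main-group metals the entire outer shell is lost.
A cation is smaller than its parent atom: Cs⁺ < Cs.

Cs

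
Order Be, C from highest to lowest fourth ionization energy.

Be > C

Consider each +3 ion: Be³⁺ is already 1 electron into the core; C³⁺ still has 1 valence electron.
Breaking into a closed-shell core is much more expensive than removing a leftover valence electron — Be has the largest IE_4 here.
Tabulated IE_4 (kJ/mol): Be 21007, C 6223.
So the fourth ionization energies run C < Be.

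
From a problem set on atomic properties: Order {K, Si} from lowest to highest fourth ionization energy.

Si, K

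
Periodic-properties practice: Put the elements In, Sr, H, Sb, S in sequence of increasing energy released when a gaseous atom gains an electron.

H is in period 1, group 1; S is in period 3, group 16; Sr is in period 5, group 2; In is in period 5, group 13; Sb is in period 5, group 15.
Atoms with high Z_eff and room in the valence shell (especially the halogens) have the most exothermic electron affinities.
Neither a single period nor a single group — weigh both effects.
In > Sr: both are in period 5; the period trend gives In the larger value.
H > In: the two effects oppose for this pair; the down-group effect wins (73 vs 29 kJ/mol).
Sb > H: period and group pull opposite ways; the across-period shift dominates (103 vs 73 kJ/mol).
S > Sb: relative to Sb, both the across-period and down-group shifts push S's electron affinity up.
For reference (kJ/mol): H 73, S 200, Sr 5, In 29, Sb 103.
So from lowest to highest: Sr < In < H < Sb < S.

Sr < In < H < Sb < S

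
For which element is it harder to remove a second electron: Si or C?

C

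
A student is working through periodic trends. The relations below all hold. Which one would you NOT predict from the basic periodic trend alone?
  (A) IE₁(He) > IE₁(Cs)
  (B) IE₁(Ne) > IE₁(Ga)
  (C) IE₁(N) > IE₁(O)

(C)

The general trend: first ionization energy increases across a period and decreases down a group.
(A) He (period 1, group 18) vs Cs (period 6, group 1): the stated order agrees with the simple trend.
(B) Ne (period 2, group 18) vs Ga (period 4, group 13): the stated order agrees with the simple trend.
(C) N (period 2, group 15) vs O (period 2, group 16): the stated order contradicts the simple trend.
The exception is (C): pairing an electron in O's 2p⁴ costs repulsion energy, so O ionizes more easily than half-filled N (2p³).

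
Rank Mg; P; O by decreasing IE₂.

O > P > Mg

The second ionization energy removes an electron from the +1 ion. For each element: Mg⁺ still has 1 valence electron; P⁺ still has 4 valence electrons; O⁺ still has 5 valence electrons.
All are still removing valence electrons, so compare the +1 ions as you would atoms: IE_2 generally rises across a period (higher Z_eff) and falls down a group (larger shell), subject to the usual subshell exceptions.
Valence configurations: Mg⁺ [Ne]3s¹, P⁺ [Ne]3s²3p², O⁺ [He]2s²2p³.
Approximate IE_2 values (kJ/mol): Mg 1451, P 1907, O 3388.
Putting it together, IE_2: Mg < P < O.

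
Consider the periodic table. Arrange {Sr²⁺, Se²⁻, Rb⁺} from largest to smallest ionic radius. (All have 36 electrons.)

Se²⁻ > Rb⁺ > Sr²⁺

All of these have 36 electrons, so size is governed by nuclear charge alone: the more protons, the stronger the pull on the same electron cloud, and the smaller the ion.
Nuclear charges: Sr²⁺ (Z=38), Rb⁺ (Z=37), Se²⁻ (Z=34).
Largest to smallest: Se²⁻ > Rb⁺ > Sr²⁺.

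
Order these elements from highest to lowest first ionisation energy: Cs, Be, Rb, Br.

Br > Be > Rb > Cs

Be is in period 2, group 2; Br is in period 4, group 17; Rb is in period 5, group 1; Cs is in period 6, group 1.
First ionization energy rises across a period (greater Z_eff holds electrons more tightly) and falls down a group (valence electrons are farther from the nucleus).
Here both period and group differ, so the two effects have to be weighed against each other.
Rb > Cs: they share group 1; the group trend gives Rb the larger value.
Be > Rb: relative to Rb, both the across-period and down-group shifts push Be's first ionization energy up.
Br > Be: period and group pull opposite ways; the across-period shift dominates (1140 vs 900 kJ/mol).
Tabulated first ionization energy (kJ/mol): Be 900, Br 1140, Rb 403, Cs 376.
So from highest to lowest: Br > Be > Rb > Cs.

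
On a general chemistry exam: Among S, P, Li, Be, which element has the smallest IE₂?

IE_2 is the cost of taking one more electron from the +1 cation: S⁺ still has 5 valence electrons; P⁺ still has 4 valence electrons; Li⁺ is the bare [He] core; Be⁺ still has 1 valence electron.
Pulling an electron out of a noble-gas core costs far more than removing a remaining valence electron, so Li sits at the high end of IE_2.
Valence configurations: S⁺ [Ne]3s²3p³, P⁺ [Ne]3s²3p², Be⁺ [He]2s¹.
Approximate IE_2 values (kJ/mol): S 2252, P 1907, Li 7298, Be 1757.
Overall IE_2 order: Be < P < S < Li.

Be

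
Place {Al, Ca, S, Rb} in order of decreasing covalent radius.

Rb > Ca > Al > S

Radius decreases left→right (rising Z_eff, same n) and increases top→bottom (higher n).
Here both period and group differ, so the two effects have to be weighed against each other.
Al > S: both are in period 3; the period trend gives Al the larger value.
Ca > Al: relative to Al, both the across-period and down-group shifts push Ca's atomic radius up.
Rb > Ca: relative to Ca, both the across-period and down-group shifts push Rb's atomic radius up.
For reference (pm): Al 126, S 103, Ca 171, Rb 210.
So from largest to smallest: Rb > Ca > Al > S.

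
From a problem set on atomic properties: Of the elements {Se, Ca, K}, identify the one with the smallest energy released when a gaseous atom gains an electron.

Ca

Electron affinity generally becomes more exothermic across a period toward the halogens and less exothermic down a group.
All lie in period 4; the across-period trend (electron affinity increases left to right) applies, with the exception below.
Note the exception: K has a higher electron affinity than Ca, contrary to the simple trend — adding an electron to Ca (ns²) has to open a new, higher-energy np subshell, which is unfavourable.
Approximate values (kJ/mol): K 48, Ca 2, Se 195.
The smallest energy released when a gaseous atom gains an electron among these belongs to Ca.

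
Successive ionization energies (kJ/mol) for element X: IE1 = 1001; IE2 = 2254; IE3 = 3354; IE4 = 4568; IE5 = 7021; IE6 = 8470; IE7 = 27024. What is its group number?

Group 16

Look for the largest jump between consecutive ionization energies: IE7/IE6 ≈ 3.2, far larger than any earlier ratio.
That jump marks the point where a core electron is being removed. So the atom has 6 valence electrons.
A main-group element with 6 valence electrons is in group 16.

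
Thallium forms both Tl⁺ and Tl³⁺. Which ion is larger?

Tl⁺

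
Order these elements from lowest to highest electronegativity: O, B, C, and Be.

Be is in period 2, group 2; B is in period 2, group 13; C is in period 2, group 14; O is in period 2, group 16.
EN rises left→right (higher Z_eff, smaller atoms) and falls top→bottom (larger, more shielded atoms).
All lie in period 2, so electronegativity increases left to right.
So from lowest to highest: Be < B < C < O.

Be < B < C < O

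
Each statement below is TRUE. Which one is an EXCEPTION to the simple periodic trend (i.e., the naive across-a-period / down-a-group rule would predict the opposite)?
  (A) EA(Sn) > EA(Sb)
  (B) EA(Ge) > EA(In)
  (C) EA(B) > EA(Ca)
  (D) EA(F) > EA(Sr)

(A)

The general trend: electron affinity increases across a period and decreases down a group.
(A) Sn (period 5, group 14) vs Sb (period 5, group 15): the stated order contradicts the simple trend.
(B) Ge (period 4, group 14) vs In (period 5, group 13): the stated order agrees with the simple trend.
(C) B (period 2, group 13) vs Ca (period 4, group 2): the stated order agrees with the simple trend.
(D) F (period 2, group 17) vs Sr (period 5, group 2): the stated order agrees with the simple trend.
The exception is (A): adding an electron to Sb's half-filled 5p³ is unfavourable, so Sn has the more exothermic EA.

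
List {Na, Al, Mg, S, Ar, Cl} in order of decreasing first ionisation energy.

Na is in period 3, group 1; Mg is in period 3, group 2; Al is in period 3, group 13; S is in period 3, group 16; Cl is in period 3, group 17; Ar is in period 3, group 18.
IE₁ increases left→right with effective nuclear charge and decreases top→bottom as the valence shell moves farther out.
All lie in period 3; the across-period trend (first ionization energy increases left to right) applies, with the exception below.
Note the exception: Mg has a higher first ionization energy than Al, contrary to the simple trend — Al's single 3p electron is easier to remove than one from Mg's filled 3s².
For reference (kJ/mol): Na 496, Mg 738, Al 578, S 1000, Cl 1251, Ar 1521.
So from highest to lowest: Ar > Cl > S > Mg > Al > Na.

Ar > Cl > S > Mg > Al > Na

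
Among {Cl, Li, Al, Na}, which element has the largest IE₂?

Li

IE_2 is the cost of taking one more electron from the +1 cation: Cl⁺ still has 6 valence electrons; Li⁺ is the bare [He] core; Al⁺ still has 2 valence electrons; Na⁺ is the bare [Ne] core.
Breaking into a closed-shell core is much more expensive than removing a leftover valence electron — Na and Li have the largest IE_2 here.
Valence configurations: Cl⁺ [Ne]3s²3p⁴, Al⁺ [Ne]3s².
Approximate IE_2 values (kJ/mol): Cl 2298, Li 7298, Al 1817, Na 4562.
Putting it together, IE_2: Al < Cl < Na < Li.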